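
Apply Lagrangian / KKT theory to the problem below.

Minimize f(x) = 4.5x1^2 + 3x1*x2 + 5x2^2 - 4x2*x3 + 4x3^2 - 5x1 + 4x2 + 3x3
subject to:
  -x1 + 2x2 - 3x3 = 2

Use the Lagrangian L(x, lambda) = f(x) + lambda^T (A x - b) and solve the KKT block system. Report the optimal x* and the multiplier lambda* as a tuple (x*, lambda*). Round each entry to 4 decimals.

Form the Lagrangian:
  L(x, lambda) = (1/2) x^T Q x + c^T x + lambda^T (A x - b)
Stationarity (grad_x L = 0): Q x + c + A^T lambda = 0.
Primal feasibility: A x = b.

This gives the KKT block system:
  [ Q   A^T ] [ x     ]   [-c ]
  [ A    0  ] [ lambda ] = [ b ]

Solving the linear system:
  x*      = (0.6389, -0.8202, -1.4264)
  lambda* = (-1.7103)
  f(x*)   = -3.6672

x* = (0.6389, -0.8202, -1.4264), lambda* = (-1.7103)


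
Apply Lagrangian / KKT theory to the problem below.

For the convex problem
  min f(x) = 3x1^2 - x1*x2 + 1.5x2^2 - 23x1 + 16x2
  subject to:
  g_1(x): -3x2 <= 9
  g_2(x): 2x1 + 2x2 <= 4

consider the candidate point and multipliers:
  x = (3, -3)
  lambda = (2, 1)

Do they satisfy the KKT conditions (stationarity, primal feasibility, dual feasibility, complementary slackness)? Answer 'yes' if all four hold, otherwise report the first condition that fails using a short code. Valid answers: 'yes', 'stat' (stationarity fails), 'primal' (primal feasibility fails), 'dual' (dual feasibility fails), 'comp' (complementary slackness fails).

Gradient of f: grad f(x) = Q x + c = (-2, 4)
Constraint values g_i(x) = a_i^T x - b_i:
  g_1((3, -3)) = 0
  g_2((3, -3)) = -4
Stationarity residual: grad f(x) + sum_i lambda_i a_i = (0, 0)
  -> stationarity OK
Primal feasibility (all g_i <= 0): OK
Dual feasibility (all lambda_i >= 0): OK
Complementary slackness (lambda_i * g_i(x) = 0 for all i): FAILS

Verdict: the first failing condition is complementary_slackness -> comp.

comp


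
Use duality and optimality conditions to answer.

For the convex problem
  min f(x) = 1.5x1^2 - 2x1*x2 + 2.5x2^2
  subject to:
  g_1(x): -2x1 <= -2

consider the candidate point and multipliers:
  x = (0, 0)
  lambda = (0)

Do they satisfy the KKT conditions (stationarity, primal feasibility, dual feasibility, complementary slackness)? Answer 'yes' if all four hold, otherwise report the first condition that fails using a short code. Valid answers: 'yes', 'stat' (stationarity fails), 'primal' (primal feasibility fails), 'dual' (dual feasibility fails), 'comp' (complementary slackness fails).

Gradient of f: grad f(x) = Q x + c = (0, 0)
Constraint values g_i(x) = a_i^T x - b_i:
  g_1((0, 0)) = 2
Stationarity residual: grad f(x) + sum_i lambda_i a_i = (0, 0)
  -> stationarity OK
Primal feasibility (all g_i <= 0): FAILS
Dual feasibility (all lambda_i >= 0): OK
Complementary slackness (lambda_i * g_i(x) = 0 for all i): OK

Verdict: the first failing condition is primal_feasibility -> primal.

primal


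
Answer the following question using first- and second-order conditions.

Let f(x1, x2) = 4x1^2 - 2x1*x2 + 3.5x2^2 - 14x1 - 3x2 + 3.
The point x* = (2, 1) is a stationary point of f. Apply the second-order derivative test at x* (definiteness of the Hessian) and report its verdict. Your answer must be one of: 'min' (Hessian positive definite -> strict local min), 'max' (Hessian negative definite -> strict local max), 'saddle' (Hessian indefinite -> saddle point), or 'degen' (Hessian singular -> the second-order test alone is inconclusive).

Compute the Hessian H = grad^2 f:
  H = [[8, -2], [-2, 7]]
Verify stationarity: grad f(x*) = H x* + g = (0, 0).
Eigenvalues of H: 5.4384, 9.5616.
Both eigenvalues > 0, so H is positive definite -> x* is a strict local min.

min


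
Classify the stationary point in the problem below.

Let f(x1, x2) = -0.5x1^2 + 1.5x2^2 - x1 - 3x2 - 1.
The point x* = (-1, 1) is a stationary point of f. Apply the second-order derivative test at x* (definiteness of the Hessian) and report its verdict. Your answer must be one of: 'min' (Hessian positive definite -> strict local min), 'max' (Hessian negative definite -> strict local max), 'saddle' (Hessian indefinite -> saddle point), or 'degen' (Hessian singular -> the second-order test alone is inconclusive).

Compute the Hessian H = grad^2 f:
  H = [[-1, 0], [0, 3]]
Verify stationarity: grad f(x*) = H x* + g = (0, 0).
Eigenvalues of H: -1, 3.
Eigenvalues have mixed signs, so H is indefinite -> x* is a saddle point.

saddle


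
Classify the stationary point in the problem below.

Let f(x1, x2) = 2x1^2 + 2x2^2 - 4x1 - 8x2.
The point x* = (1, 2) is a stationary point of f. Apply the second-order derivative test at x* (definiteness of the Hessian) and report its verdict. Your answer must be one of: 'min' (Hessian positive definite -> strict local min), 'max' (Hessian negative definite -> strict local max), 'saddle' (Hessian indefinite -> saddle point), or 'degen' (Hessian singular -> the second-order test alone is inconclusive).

Compute the Hessian H = grad^2 f:
  H = [[4, 0], [0, 4]]
Verify stationarity: grad f(x*) = H x* + g = (0, 0).
Eigenvalues of H: 4, 4.
Both eigenvalues > 0, so H is positive definite -> x* is a strict local min.

min


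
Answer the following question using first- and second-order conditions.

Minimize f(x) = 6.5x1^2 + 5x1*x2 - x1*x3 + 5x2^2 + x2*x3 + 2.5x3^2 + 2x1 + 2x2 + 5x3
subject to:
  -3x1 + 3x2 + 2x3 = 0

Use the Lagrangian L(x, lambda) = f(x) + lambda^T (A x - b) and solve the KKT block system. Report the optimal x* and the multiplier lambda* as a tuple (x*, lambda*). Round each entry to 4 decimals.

Form the Lagrangian:
  L(x, lambda) = (1/2) x^T Q x + c^T x + lambda^T (A x - b)
Stationarity (grad_x L = 0): Q x + c + A^T lambda = 0.
Primal feasibility: A x = b.

This gives the KKT block system:
  [ Q   A^T ] [ x     ]   [-c ]
  [ A    0  ] [ lambda ] = [ b ]

Solving the linear system:
  x*      = (-0.4122, 0.228, -0.9602)
  lambda* = (-0.4195)
  f(x*)   = -2.5848

x* = (-0.4122, 0.228, -0.9602), lambda* = (-0.4195)


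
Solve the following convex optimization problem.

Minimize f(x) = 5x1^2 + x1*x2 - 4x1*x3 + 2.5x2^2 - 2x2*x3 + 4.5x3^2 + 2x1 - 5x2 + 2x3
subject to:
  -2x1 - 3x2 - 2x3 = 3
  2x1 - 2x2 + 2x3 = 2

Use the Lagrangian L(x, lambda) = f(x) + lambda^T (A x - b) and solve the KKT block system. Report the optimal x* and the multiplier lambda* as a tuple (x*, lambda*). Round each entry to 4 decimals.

Form the Lagrangian:
  L(x, lambda) = (1/2) x^T Q x + c^T x + lambda^T (A x - b)
Stationarity (grad_x L = 0): Q x + c + A^T lambda = 0.
Primal feasibility: A x = b.

This gives the KKT block system:
  [ Q   A^T ] [ x     ]   [-c ]
  [ A    0  ] [ lambda ] = [ b ]

Solving the linear system:
  x*      = (0.1111, -1, -0.1111)
  lambda* = (-1.4222, -2.7)
  f(x*)   = 7.3333

x* = (0.1111, -1, -0.1111), lambda* = (-1.4222, -2.7)


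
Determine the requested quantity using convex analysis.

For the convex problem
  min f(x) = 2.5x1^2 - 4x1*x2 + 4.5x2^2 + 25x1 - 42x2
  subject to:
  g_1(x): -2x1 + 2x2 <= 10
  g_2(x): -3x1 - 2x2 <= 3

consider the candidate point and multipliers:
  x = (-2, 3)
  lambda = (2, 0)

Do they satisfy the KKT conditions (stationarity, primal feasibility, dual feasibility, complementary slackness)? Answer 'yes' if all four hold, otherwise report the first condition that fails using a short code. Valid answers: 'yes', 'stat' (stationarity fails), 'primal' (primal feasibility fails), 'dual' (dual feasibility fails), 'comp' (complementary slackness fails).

Gradient of f: grad f(x) = Q x + c = (3, -7)
Constraint values g_i(x) = a_i^T x - b_i:
  g_1((-2, 3)) = 0
  g_2((-2, 3)) = -3
Stationarity residual: grad f(x) + sum_i lambda_i a_i = (-1, -3)
  -> stationarity FAILS
Primal feasibility (all g_i <= 0): OK
Dual feasibility (all lambda_i >= 0): OK
Complementary slackness (lambda_i * g_i(x) = 0 for all i): OK

Verdict: the first failing condition is stationarity -> stat.

stat


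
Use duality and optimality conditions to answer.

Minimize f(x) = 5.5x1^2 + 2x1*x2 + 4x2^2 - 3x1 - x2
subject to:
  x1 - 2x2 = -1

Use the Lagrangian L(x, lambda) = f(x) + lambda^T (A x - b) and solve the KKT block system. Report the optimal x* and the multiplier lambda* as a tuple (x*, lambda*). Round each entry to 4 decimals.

Form the Lagrangian:
  L(x, lambda) = (1/2) x^T Q x + c^T x + lambda^T (A x - b)
Stationarity (grad_x L = 0): Q x + c + A^T lambda = 0.
Primal feasibility: A x = b.

This gives the KKT block system:
  [ Q   A^T ] [ x     ]   [-c ]
  [ A    0  ] [ lambda ] = [ b ]

Solving the linear system:
  x*      = (0.0333, 0.5167)
  lambda* = (1.6)
  f(x*)   = 0.4917

x* = (0.0333, 0.5167), lambda* = (1.6)


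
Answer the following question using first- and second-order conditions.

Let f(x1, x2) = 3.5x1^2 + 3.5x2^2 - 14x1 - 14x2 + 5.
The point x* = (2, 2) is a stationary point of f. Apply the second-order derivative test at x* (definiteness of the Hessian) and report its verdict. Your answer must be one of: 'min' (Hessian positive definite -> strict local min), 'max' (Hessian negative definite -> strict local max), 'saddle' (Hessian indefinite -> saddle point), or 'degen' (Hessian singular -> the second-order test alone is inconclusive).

Compute the Hessian H = grad^2 f:
  H = [[7, 0], [0, 7]]
Verify stationarity: grad f(x*) = H x* + g = (0, 0).
Eigenvalues of H: 7, 7.
Both eigenvalues > 0, so H is positive definite -> x* is a strict local min.

min


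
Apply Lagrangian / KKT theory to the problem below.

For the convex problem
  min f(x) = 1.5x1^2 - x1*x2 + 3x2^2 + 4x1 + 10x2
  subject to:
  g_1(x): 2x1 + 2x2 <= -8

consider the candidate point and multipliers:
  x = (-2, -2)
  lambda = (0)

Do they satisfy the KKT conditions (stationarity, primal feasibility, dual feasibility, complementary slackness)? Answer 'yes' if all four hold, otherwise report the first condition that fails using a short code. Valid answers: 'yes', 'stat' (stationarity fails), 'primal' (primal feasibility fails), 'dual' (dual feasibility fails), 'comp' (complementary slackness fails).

Gradient of f: grad f(x) = Q x + c = (0, 0)
Constraint values g_i(x) = a_i^T x - b_i:
  g_1((-2, -2)) = 0
Stationarity residual: grad f(x) + sum_i lambda_i a_i = (0, 0)
  -> stationarity OK
Primal feasibility (all g_i <= 0): OK
Dual feasibility (all lambda_i >= 0): OK
Complementary slackness (lambda_i * g_i(x) = 0 for all i): OK

Verdict: yes, KKT holds.

yes


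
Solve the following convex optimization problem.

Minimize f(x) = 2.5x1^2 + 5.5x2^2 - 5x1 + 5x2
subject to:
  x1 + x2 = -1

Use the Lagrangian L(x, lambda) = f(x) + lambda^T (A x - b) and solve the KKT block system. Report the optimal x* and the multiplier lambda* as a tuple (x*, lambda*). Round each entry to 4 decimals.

Form the Lagrangian:
  L(x, lambda) = (1/2) x^T Q x + c^T x + lambda^T (A x - b)
Stationarity (grad_x L = 0): Q x + c + A^T lambda = 0.
Primal feasibility: A x = b.

This gives the KKT block system:
  [ Q   A^T ] [ x     ]   [-c ]
  [ A    0  ] [ lambda ] = [ b ]

Solving the linear system:
  x*      = (-0.0625, -0.9375)
  lambda* = (5.3125)
  f(x*)   = 0.4688

x* = (-0.0625, -0.9375), lambda* = (5.3125)


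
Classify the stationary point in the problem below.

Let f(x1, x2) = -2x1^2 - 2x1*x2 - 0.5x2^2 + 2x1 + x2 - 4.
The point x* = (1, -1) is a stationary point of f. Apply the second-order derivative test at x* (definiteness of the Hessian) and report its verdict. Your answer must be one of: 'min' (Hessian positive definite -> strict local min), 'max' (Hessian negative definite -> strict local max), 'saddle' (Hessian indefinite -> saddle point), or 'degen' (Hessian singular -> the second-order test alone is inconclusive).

Compute the Hessian H = grad^2 f:
  H = [[-4, -2], [-2, -1]]
Verify stationarity: grad f(x*) = H x* + g = (0, 0).
Eigenvalues of H: -5, 0.
H has a zero eigenvalue (singular; negative semidefinite but not definite), so H is neither positive definite, negative definite, nor indefinite. The second-order test alone is inconclusive -> degen.
(Indeed, f is constant along the null direction of H through x*, so x* is not a strict local extremum.)

degen


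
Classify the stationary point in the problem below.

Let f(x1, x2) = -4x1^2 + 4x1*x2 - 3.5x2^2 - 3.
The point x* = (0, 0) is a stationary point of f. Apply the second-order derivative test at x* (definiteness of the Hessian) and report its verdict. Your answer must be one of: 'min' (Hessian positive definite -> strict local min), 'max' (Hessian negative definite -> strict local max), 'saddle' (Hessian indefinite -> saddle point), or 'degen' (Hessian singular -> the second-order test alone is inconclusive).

Compute the Hessian H = grad^2 f:
  H = [[-8, 4], [4, -7]]
Verify stationarity: grad f(x*) = H x* + g = (0, 0).
Eigenvalues of H: -11.5311, -3.4689.
Both eigenvalues < 0, so H is negative definite -> x* is a strict local max.

max


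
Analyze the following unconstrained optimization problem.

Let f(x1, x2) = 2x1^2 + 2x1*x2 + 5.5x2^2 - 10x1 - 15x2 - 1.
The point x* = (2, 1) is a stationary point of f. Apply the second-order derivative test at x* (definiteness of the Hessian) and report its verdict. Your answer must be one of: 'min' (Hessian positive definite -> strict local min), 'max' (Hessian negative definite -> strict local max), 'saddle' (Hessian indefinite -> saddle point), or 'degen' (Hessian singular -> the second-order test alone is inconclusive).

Compute the Hessian H = grad^2 f:
  H = [[4, 2], [2, 11]]
Verify stationarity: grad f(x*) = H x* + g = (0, 0).
Eigenvalues of H: 3.4689, 11.5311.
Both eigenvalues > 0, so H is positive definite -> x* is a strict local min.

min


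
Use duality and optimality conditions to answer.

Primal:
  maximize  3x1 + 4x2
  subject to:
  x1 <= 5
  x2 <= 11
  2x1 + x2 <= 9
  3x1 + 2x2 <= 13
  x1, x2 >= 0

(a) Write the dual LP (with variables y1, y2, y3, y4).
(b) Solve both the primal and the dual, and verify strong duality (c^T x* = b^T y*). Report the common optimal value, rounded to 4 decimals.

The standard primal-dual pair for 'max c^T x s.t. A x <= b, x >= 0' is:
  Dual:  min b^T y  s.t.  A^T y >= c,  y >= 0.

So the dual LP is:
  minimize  5y1 + 11y2 + 9y3 + 13y4
  subject to:
    y1 + 2y3 + 3y4 >= 3
    y2 + y3 + 2y4 >= 4
    y1, y2, y3, y4 >= 0

Solving the primal: x* = (0, 6.5).
  primal value c^T x* = 26.
Solving the dual: y* = (0, 0, 0, 2).
  dual value b^T y* = 26.
Strong duality: c^T x* = b^T y*. Confirmed.

26


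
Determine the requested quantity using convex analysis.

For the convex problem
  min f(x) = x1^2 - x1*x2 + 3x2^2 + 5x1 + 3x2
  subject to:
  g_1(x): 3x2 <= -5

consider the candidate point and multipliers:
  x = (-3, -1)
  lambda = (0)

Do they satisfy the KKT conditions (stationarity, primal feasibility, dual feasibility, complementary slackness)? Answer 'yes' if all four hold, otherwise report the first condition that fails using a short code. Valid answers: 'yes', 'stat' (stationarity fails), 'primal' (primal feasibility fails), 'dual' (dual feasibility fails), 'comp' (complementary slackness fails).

Gradient of f: grad f(x) = Q x + c = (0, 0)
Constraint values g_i(x) = a_i^T x - b_i:
  g_1((-3, -1)) = 2
Stationarity residual: grad f(x) + sum_i lambda_i a_i = (0, 0)
  -> stationarity OK
Primal feasibility (all g_i <= 0): FAILS
Dual feasibility (all lambda_i >= 0): OK
Complementary slackness (lambda_i * g_i(x) = 0 for all i): OK

Verdict: the first failing condition is primal_feasibility -> primal.

primal


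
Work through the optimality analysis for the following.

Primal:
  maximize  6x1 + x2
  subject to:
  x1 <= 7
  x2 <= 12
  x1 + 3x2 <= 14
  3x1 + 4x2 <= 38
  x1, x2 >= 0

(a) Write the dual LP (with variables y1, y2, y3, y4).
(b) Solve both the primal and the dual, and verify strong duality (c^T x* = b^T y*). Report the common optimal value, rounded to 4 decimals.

The standard primal-dual pair for 'max c^T x s.t. A x <= b, x >= 0' is:
  Dual:  min b^T y  s.t.  A^T y >= c,  y >= 0.

So the dual LP is:
  minimize  7y1 + 12y2 + 14y3 + 38y4
  subject to:
    y1 + y3 + 3y4 >= 6
    y2 + 3y3 + 4y4 >= 1
    y1, y2, y3, y4 >= 0

Solving the primal: x* = (7, 2.3333).
  primal value c^T x* = 44.3333.
Solving the dual: y* = (5.6667, 0, 0.3333, 0).
  dual value b^T y* = 44.3333.
Strong duality: c^T x* = b^T y*. Confirmed.

44.3333


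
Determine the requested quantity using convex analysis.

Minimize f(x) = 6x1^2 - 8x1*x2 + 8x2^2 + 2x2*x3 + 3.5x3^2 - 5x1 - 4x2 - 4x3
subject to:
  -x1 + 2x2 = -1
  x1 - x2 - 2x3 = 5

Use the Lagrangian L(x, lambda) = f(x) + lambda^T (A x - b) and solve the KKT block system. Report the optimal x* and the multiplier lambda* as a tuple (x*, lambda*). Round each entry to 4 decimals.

Form the Lagrangian:
  L(x, lambda) = (1/2) x^T Q x + c^T x + lambda^T (A x - b)
Stationarity (grad_x L = 0): Q x + c + A^T lambda = 0.
Primal feasibility: A x = b.

This gives the KKT block system:
  [ Q   A^T ] [ x     ]   [-c ]
  [ A    0  ] [ lambda ] = [ b ]

Solving the linear system:
  x*      = (1.6154, 0.3077, -1.8462)
  lambda* = (3.7692, -8.1538)
  f(x*)   = 21.3077

x* = (1.6154, 0.3077, -1.8462), lambda* = (3.7692, -8.1538)


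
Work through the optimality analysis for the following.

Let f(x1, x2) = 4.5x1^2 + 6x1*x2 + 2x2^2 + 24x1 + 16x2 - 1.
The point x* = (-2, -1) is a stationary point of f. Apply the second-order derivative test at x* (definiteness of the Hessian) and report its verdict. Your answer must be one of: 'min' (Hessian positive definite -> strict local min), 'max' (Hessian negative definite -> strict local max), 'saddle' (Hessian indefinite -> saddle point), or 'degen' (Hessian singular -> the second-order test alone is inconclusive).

Compute the Hessian H = grad^2 f:
  H = [[9, 6], [6, 4]]
Verify stationarity: grad f(x*) = H x* + g = (0, 0).
Eigenvalues of H: 0, 13.
H has a zero eigenvalue (singular; positive semidefinite but not definite), so H is neither positive definite, negative definite, nor indefinite. The second-order test alone is inconclusive -> degen.
(Indeed, f is constant along the null direction of H through x*, so x* is not a strict local extremum.)

degen


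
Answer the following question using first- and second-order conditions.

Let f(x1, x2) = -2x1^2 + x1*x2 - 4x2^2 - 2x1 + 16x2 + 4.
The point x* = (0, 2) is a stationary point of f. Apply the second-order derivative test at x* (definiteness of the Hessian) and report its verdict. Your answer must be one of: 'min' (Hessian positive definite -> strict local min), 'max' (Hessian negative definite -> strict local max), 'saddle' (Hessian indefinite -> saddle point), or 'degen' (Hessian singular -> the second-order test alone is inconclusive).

Compute the Hessian H = grad^2 f:
  H = [[-4, 1], [1, -8]]
Verify stationarity: grad f(x*) = H x* + g = (0, 0).
Eigenvalues of H: -8.2361, -3.7639.
Both eigenvalues < 0, so H is negative definite -> x* is a strict local max.

max


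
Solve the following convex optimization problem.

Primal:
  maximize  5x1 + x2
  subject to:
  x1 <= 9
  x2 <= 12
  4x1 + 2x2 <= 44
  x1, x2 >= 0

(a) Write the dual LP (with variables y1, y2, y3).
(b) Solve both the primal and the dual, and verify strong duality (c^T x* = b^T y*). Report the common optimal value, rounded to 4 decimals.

The standard primal-dual pair for 'max c^T x s.t. A x <= b, x >= 0' is:
  Dual:  min b^T y  s.t.  A^T y >= c,  y >= 0.

So the dual LP is:
  minimize  9y1 + 12y2 + 44y3
  subject to:
    y1 + 4y3 >= 5
    y2 + 2y3 >= 1
    y1, y2, y3 >= 0

Solving the primal: x* = (9, 4).
  primal value c^T x* = 49.
Solving the dual: y* = (3, 0, 0.5).
  dual value b^T y* = 49.
Strong duality: c^T x* = b^T y*. Confirmed.

49


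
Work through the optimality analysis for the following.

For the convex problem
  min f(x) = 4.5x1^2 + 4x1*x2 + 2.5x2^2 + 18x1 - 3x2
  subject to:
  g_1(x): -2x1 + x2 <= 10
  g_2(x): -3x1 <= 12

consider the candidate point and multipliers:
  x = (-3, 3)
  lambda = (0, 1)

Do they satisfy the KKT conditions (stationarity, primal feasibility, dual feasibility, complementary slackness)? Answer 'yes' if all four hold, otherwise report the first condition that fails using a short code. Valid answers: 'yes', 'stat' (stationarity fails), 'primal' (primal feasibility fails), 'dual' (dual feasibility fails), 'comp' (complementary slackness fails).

Gradient of f: grad f(x) = Q x + c = (3, 0)
Constraint values g_i(x) = a_i^T x - b_i:
  g_1((-3, 3)) = -1
  g_2((-3, 3)) = -3
Stationarity residual: grad f(x) + sum_i lambda_i a_i = (0, 0)
  -> stationarity OK
Primal feasibility (all g_i <= 0): OK
Dual feasibility (all lambda_i >= 0): OK
Complementary slackness (lambda_i * g_i(x) = 0 for all i): FAILS

Verdict: the first failing condition is complementary_slackness -> comp.

comp


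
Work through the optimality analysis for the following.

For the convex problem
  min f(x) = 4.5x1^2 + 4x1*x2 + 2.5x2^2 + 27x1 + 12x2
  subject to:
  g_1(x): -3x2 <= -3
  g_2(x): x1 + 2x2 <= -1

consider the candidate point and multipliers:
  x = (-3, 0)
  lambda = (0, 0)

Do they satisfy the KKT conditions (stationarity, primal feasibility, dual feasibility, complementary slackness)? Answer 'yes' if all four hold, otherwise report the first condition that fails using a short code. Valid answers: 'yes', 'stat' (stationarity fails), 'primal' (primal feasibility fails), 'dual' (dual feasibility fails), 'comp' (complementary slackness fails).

Gradient of f: grad f(x) = Q x + c = (0, 0)
Constraint values g_i(x) = a_i^T x - b_i:
  g_1((-3, 0)) = 3
  g_2((-3, 0)) = -2
Stationarity residual: grad f(x) + sum_i lambda_i a_i = (0, 0)
  -> stationarity OK
Primal feasibility (all g_i <= 0): FAILS
Dual feasibility (all lambda_i >= 0): OK
Complementary slackness (lambda_i * g_i(x) = 0 for all i): OK

Verdict: the first failing condition is primal_feasibility -> primal.

primal


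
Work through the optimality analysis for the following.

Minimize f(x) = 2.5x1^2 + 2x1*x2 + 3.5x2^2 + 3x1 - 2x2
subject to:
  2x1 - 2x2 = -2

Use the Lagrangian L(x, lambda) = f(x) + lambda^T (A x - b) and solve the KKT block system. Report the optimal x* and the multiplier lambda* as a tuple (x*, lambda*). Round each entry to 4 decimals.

Form the Lagrangian:
  L(x, lambda) = (1/2) x^T Q x + c^T x + lambda^T (A x - b)
Stationarity (grad_x L = 0): Q x + c + A^T lambda = 0.
Primal feasibility: A x = b.

This gives the KKT block system:
  [ Q   A^T ] [ x     ]   [-c ]
  [ A    0  ] [ lambda ] = [ b ]

Solving the linear system:
  x*      = (-0.625, 0.375)
  lambda* = (-0.3125)
  f(x*)   = -1.625

x* = (-0.625, 0.375), lambda* = (-0.3125)


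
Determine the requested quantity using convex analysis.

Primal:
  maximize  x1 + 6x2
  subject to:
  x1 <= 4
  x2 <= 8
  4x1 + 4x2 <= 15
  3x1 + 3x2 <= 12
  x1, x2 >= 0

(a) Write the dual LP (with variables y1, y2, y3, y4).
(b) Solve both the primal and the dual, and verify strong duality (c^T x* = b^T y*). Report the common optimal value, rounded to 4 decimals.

The standard primal-dual pair for 'max c^T x s.t. A x <= b, x >= 0' is:
  Dual:  min b^T y  s.t.  A^T y >= c,  y >= 0.

So the dual LP is:
  minimize  4y1 + 8y2 + 15y3 + 12y4
  subject to:
    y1 + 4y3 + 3y4 >= 1
    y2 + 4y3 + 3y4 >= 6
    y1, y2, y3, y4 >= 0

Solving the primal: x* = (0, 3.75).
  primal value c^T x* = 22.5.
Solving the dual: y* = (0, 0, 1.5, 0).
  dual value b^T y* = 22.5.
Strong duality: c^T x* = b^T y*. Confirmed.

22.5


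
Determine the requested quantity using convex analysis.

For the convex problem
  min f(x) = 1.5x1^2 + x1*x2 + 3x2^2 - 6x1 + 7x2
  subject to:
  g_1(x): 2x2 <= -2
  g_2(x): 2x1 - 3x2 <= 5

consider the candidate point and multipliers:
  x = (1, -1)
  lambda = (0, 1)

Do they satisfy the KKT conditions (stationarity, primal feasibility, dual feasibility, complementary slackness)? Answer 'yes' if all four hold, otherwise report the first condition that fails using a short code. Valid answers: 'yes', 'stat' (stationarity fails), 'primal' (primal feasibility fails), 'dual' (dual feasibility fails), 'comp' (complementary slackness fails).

Gradient of f: grad f(x) = Q x + c = (-4, 2)
Constraint values g_i(x) = a_i^T x - b_i:
  g_1((1, -1)) = 0
  g_2((1, -1)) = 0
Stationarity residual: grad f(x) + sum_i lambda_i a_i = (-2, -1)
  -> stationarity FAILS
Primal feasibility (all g_i <= 0): OK
Dual feasibility (all lambda_i >= 0): OK
Complementary slackness (lambda_i * g_i(x) = 0 for all i): OK

Verdict: the first failing condition is stationarity -> stat.

stat


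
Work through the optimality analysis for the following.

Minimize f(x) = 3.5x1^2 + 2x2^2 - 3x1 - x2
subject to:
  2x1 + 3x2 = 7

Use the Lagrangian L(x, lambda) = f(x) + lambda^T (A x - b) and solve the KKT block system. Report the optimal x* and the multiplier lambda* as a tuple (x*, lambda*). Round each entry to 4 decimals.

Form the Lagrangian:
  L(x, lambda) = (1/2) x^T Q x + c^T x + lambda^T (A x - b)
Stationarity (grad_x L = 0): Q x + c + A^T lambda = 0.
Primal feasibility: A x = b.

This gives the KKT block system:
  [ Q   A^T ] [ x     ]   [-c ]
  [ A    0  ] [ lambda ] = [ b ]

Solving the linear system:
  x*      = (0.9747, 1.6835)
  lambda* = (-1.9114)
  f(x*)   = 4.3861

x* = (0.9747, 1.6835), lambda* = (-1.9114)


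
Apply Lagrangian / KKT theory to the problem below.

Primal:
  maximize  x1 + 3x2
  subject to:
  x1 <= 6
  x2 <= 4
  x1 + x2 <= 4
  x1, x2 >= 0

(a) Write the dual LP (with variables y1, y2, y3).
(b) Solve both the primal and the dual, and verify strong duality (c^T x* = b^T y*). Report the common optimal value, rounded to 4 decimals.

The standard primal-dual pair for 'max c^T x s.t. A x <= b, x >= 0' is:
  Dual:  min b^T y  s.t.  A^T y >= c,  y >= 0.

So the dual LP is:
  minimize  6y1 + 4y2 + 4y3
  subject to:
    y1 + y3 >= 1
    y2 + y3 >= 3
    y1, y2, y3 >= 0

Solving the primal: x* = (0, 4).
  primal value c^T x* = 12.
Solving the dual: y* = (0, 2, 1).
  dual value b^T y* = 12.
Strong duality: c^T x* = b^T y*. Confirmed.

12


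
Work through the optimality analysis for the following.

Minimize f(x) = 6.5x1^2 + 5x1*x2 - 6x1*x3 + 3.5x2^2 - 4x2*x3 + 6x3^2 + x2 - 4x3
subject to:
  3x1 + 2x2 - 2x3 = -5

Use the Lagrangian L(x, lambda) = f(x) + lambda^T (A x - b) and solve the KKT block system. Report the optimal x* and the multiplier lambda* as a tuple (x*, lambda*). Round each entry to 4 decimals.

Form the Lagrangian:
  L(x, lambda) = (1/2) x^T Q x + c^T x + lambda^T (A x - b)
Stationarity (grad_x L = 0): Q x + c + A^T lambda = 0.
Primal feasibility: A x = b.

This gives the KKT block system:
  [ Q   A^T ] [ x     ]   [-c ]
  [ A    0  ] [ lambda ] = [ b ]

Solving the linear system:
  x*      = (-0.6364, -0.9091, 0.6364)
  lambda* = (5.5455)
  f(x*)   = 12.1364

x* = (-0.6364, -0.9091, 0.6364), lambda* = (5.5455)


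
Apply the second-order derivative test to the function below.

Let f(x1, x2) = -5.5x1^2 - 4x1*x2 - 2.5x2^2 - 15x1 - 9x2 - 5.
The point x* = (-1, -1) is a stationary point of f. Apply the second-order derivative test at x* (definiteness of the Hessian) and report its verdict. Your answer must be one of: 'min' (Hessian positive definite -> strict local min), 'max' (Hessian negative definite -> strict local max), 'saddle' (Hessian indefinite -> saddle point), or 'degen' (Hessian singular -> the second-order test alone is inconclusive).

Compute the Hessian H = grad^2 f:
  H = [[-11, -4], [-4, -5]]
Verify stationarity: grad f(x*) = H x* + g = (0, 0).
Eigenvalues of H: -13, -3.
Both eigenvalues < 0, so H is negative definite -> x* is a strict local max.

max


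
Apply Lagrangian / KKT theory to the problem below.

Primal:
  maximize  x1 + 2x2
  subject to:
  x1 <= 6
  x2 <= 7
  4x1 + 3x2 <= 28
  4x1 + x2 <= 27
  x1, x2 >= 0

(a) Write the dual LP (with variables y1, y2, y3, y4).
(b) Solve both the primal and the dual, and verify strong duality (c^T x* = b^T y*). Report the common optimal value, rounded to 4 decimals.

The standard primal-dual pair for 'max c^T x s.t. A x <= b, x >= 0' is:
  Dual:  min b^T y  s.t.  A^T y >= c,  y >= 0.

So the dual LP is:
  minimize  6y1 + 7y2 + 28y3 + 27y4
  subject to:
    y1 + 4y3 + 4y4 >= 1
    y2 + 3y3 + y4 >= 2
    y1, y2, y3, y4 >= 0

Solving the primal: x* = (1.75, 7).
  primal value c^T x* = 15.75.
Solving the dual: y* = (0, 1.25, 0.25, 0).
  dual value b^T y* = 15.75.
Strong duality: c^T x* = b^T y*. Confirmed.

15.75


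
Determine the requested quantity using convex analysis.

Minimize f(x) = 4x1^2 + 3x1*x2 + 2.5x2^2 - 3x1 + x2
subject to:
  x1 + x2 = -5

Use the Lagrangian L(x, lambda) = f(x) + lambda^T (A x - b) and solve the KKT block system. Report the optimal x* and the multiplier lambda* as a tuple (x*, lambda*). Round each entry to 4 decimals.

Form the Lagrangian:
  L(x, lambda) = (1/2) x^T Q x + c^T x + lambda^T (A x - b)
Stationarity (grad_x L = 0): Q x + c + A^T lambda = 0.
Primal feasibility: A x = b.

This gives the KKT block system:
  [ Q   A^T ] [ x     ]   [-c ]
  [ A    0  ] [ lambda ] = [ b ]

Solving the linear system:
  x*      = (-0.8571, -4.1429)
  lambda* = (22.2857)
  f(x*)   = 54.9286

x* = (-0.8571, -4.1429), lambda* = (22.2857)


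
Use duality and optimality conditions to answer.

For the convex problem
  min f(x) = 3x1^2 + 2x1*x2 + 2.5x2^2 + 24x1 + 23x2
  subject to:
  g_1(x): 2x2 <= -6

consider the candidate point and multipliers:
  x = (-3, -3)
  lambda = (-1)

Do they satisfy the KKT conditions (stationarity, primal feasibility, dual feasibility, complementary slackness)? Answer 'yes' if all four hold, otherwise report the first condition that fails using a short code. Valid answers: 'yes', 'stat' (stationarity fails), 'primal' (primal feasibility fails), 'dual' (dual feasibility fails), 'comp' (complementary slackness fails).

Gradient of f: grad f(x) = Q x + c = (0, 2)
Constraint values g_i(x) = a_i^T x - b_i:
  g_1((-3, -3)) = 0
Stationarity residual: grad f(x) + sum_i lambda_i a_i = (0, 0)
  -> stationarity OK
Primal feasibility (all g_i <= 0): OK
Dual feasibility (all lambda_i >= 0): FAILS
Complementary slackness (lambda_i * g_i(x) = 0 for all i): OK

Verdict: the first failing condition is dual_feasibility -> dual.

dual


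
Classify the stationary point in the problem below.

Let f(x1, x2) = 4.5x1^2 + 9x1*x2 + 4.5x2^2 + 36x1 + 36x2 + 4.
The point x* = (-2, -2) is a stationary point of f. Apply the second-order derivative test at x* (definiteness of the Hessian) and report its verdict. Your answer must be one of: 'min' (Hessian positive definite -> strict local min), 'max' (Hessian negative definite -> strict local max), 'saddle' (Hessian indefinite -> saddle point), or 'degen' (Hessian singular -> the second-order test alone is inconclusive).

Compute the Hessian H = grad^2 f:
  H = [[9, 9], [9, 9]]
Verify stationarity: grad f(x*) = H x* + g = (0, 0).
Eigenvalues of H: 0, 18.
H has a zero eigenvalue (singular; positive semidefinite but not definite), so H is neither positive definite, negative definite, nor indefinite. The second-order test alone is inconclusive -> degen.
(Indeed, f is constant along the null direction of H through x*, so x* is not a strict local extremum.)

degen


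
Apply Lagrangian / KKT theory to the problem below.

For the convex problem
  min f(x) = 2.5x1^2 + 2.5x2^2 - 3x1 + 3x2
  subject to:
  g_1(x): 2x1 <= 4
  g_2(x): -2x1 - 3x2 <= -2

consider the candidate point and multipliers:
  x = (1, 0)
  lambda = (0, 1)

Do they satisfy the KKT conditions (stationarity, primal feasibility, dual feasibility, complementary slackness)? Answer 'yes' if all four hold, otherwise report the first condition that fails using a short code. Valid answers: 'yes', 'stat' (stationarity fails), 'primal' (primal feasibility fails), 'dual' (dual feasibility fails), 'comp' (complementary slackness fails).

Gradient of f: grad f(x) = Q x + c = (2, 3)
Constraint values g_i(x) = a_i^T x - b_i:
  g_1((1, 0)) = -2
  g_2((1, 0)) = 0
Stationarity residual: grad f(x) + sum_i lambda_i a_i = (0, 0)
  -> stationarity OK
Primal feasibility (all g_i <= 0): OK
Dual feasibility (all lambda_i >= 0): OK
Complementary slackness (lambda_i * g_i(x) = 0 for all i): OK

Verdict: yes, KKT holds.

yes


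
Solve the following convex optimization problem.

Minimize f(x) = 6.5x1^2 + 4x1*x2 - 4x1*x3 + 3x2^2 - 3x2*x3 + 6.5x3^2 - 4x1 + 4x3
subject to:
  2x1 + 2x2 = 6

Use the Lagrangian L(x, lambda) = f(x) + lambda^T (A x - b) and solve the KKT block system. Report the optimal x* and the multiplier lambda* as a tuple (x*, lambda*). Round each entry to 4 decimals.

Form the Lagrangian:
  L(x, lambda) = (1/2) x^T Q x + c^T x + lambda^T (A x - b)
Stationarity (grad_x L = 0): Q x + c + A^T lambda = 0.
Primal feasibility: A x = b.

This gives the KKT block system:
  [ Q   A^T ] [ x     ]   [-c ]
  [ A    0  ] [ lambda ] = [ b ]

Solving the linear system:
  x*      = (0.9507, 2.0493, 0.4577)
  lambda* = (-7.3627)
  f(x*)   = 21.1021

x* = (0.9507, 2.0493, 0.4577), lambda* = (-7.3627)


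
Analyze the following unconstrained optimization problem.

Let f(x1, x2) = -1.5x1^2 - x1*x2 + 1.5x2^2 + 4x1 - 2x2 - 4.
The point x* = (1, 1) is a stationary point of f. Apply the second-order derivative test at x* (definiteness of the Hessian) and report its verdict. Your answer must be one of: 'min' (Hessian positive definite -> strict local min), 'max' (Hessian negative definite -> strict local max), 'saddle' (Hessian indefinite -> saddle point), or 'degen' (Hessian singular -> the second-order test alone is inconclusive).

Compute the Hessian H = grad^2 f:
  H = [[-3, -1], [-1, 3]]
Verify stationarity: grad f(x*) = H x* + g = (0, 0).
Eigenvalues of H: -3.1623, 3.1623.
Eigenvalues have mixed signs, so H is indefinite -> x* is a saddle point.

saddle


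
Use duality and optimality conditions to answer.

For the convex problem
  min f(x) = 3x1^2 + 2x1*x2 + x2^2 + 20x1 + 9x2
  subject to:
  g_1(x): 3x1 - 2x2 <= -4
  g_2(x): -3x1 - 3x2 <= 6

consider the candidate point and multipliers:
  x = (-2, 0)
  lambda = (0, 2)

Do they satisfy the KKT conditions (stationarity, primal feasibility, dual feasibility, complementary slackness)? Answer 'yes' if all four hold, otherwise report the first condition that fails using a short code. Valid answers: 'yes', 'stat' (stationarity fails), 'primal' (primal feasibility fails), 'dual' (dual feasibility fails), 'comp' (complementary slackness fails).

Gradient of f: grad f(x) = Q x + c = (8, 5)
Constraint values g_i(x) = a_i^T x - b_i:
  g_1((-2, 0)) = -2
  g_2((-2, 0)) = 0
Stationarity residual: grad f(x) + sum_i lambda_i a_i = (2, -1)
  -> stationarity FAILS
Primal feasibility (all g_i <= 0): OK
Dual feasibility (all lambda_i >= 0): OK
Complementary slackness (lambda_i * g_i(x) = 0 for all i): OK

Verdict: the first failing condition is stationarity -> stat.

stat


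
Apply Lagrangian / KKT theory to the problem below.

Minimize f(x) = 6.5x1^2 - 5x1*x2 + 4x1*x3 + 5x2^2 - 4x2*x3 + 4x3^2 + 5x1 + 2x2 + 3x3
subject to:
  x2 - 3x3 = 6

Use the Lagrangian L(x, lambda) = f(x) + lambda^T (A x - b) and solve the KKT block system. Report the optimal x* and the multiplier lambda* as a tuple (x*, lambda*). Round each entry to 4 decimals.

Form the Lagrangian:
  L(x, lambda) = (1/2) x^T Q x + c^T x + lambda^T (A x - b)
Stationarity (grad_x L = 0): Q x + c + A^T lambda = 0.
Primal feasibility: A x = b.

This gives the KKT block system:
  [ Q   A^T ] [ x     ]   [-c ]
  [ A    0  ] [ lambda ] = [ b ]

Solving the linear system:
  x*      = (0.0416, -0.6706, -2.2235)
  lambda* = (-3.9798)
  f(x*)   = 8.0375

x* = (0.0416, -0.6706, -2.2235), lambda* = (-3.9798)


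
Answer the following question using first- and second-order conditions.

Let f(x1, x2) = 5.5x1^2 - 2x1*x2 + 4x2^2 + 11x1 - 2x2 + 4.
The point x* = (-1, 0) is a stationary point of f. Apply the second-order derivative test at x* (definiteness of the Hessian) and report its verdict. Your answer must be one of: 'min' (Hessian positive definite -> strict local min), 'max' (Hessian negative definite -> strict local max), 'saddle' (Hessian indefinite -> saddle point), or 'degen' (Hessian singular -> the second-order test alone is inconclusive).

Compute the Hessian H = grad^2 f:
  H = [[11, -2], [-2, 8]]
Verify stationarity: grad f(x*) = H x* + g = (0, 0).
Eigenvalues of H: 7, 12.
Both eigenvalues > 0, so H is positive definite -> x* is a strict local min.

min


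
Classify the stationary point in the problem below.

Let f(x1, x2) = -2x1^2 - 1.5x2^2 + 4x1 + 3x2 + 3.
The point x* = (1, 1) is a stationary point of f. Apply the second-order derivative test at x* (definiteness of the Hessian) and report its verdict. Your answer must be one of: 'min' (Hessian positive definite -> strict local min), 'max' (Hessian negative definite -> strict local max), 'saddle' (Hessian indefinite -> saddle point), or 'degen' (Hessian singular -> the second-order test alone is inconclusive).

Compute the Hessian H = grad^2 f:
  H = [[-4, 0], [0, -3]]
Verify stationarity: grad f(x*) = H x* + g = (0, 0).
Eigenvalues of H: -4, -3.
Both eigenvalues < 0, so H is negative definite -> x* is a strict local max.

max


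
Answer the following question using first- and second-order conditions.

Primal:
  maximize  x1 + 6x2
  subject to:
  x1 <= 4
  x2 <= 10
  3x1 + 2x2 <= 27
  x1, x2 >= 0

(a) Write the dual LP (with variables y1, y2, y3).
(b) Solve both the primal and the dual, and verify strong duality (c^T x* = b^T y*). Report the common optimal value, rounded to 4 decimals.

The standard primal-dual pair for 'max c^T x s.t. A x <= b, x >= 0' is:
  Dual:  min b^T y  s.t.  A^T y >= c,  y >= 0.

So the dual LP is:
  minimize  4y1 + 10y2 + 27y3
  subject to:
    y1 + 3y3 >= 1
    y2 + 2y3 >= 6
    y1, y2, y3 >= 0

Solving the primal: x* = (2.3333, 10).
  primal value c^T x* = 62.3333.
Solving the dual: y* = (0, 5.3333, 0.3333).
  dual value b^T y* = 62.3333.
Strong duality: c^T x* = b^T y*. Confirmed.

62.3333


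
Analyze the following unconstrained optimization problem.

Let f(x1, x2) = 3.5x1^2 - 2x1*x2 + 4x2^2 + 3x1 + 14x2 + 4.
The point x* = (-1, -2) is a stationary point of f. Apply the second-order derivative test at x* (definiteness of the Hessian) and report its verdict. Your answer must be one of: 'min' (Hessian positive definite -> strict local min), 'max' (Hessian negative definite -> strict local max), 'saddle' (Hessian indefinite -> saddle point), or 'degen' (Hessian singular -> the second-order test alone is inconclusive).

Compute the Hessian H = grad^2 f:
  H = [[7, -2], [-2, 8]]
Verify stationarity: grad f(x*) = H x* + g = (0, 0).
Eigenvalues of H: 5.4384, 9.5616.
Both eigenvalues > 0, so H is positive definite -> x* is a strict local min.

min


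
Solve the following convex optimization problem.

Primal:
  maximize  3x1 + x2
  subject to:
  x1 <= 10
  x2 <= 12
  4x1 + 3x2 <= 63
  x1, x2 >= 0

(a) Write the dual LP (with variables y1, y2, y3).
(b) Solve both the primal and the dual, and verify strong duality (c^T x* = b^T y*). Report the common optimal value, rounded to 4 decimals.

The standard primal-dual pair for 'max c^T x s.t. A x <= b, x >= 0' is:
  Dual:  min b^T y  s.t.  A^T y >= c,  y >= 0.

So the dual LP is:
  minimize  10y1 + 12y2 + 63y3
  subject to:
    y1 + 4y3 >= 3
    y2 + 3y3 >= 1
    y1, y2, y3 >= 0

Solving the primal: x* = (10, 7.6667).
  primal value c^T x* = 37.6667.
Solving the dual: y* = (1.6667, 0, 0.3333).
  dual value b^T y* = 37.6667.
Strong duality: c^T x* = b^T y*. Confirmed.

37.6667


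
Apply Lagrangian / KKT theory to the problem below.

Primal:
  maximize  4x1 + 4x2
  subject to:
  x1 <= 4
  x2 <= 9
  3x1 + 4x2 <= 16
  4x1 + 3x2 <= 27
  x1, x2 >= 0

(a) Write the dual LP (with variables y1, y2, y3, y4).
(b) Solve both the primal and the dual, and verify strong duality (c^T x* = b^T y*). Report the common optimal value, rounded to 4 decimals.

The standard primal-dual pair for 'max c^T x s.t. A x <= b, x >= 0' is:
  Dual:  min b^T y  s.t.  A^T y >= c,  y >= 0.

So the dual LP is:
  minimize  4y1 + 9y2 + 16y3 + 27y4
  subject to:
    y1 + 3y3 + 4y4 >= 4
    y2 + 4y3 + 3y4 >= 4
    y1, y2, y3, y4 >= 0

Solving the primal: x* = (4, 1).
  primal value c^T x* = 20.
Solving the dual: y* = (1, 0, 1, 0).
  dual value b^T y* = 20.
Strong duality: c^T x* = b^T y*. Confirmed.

20


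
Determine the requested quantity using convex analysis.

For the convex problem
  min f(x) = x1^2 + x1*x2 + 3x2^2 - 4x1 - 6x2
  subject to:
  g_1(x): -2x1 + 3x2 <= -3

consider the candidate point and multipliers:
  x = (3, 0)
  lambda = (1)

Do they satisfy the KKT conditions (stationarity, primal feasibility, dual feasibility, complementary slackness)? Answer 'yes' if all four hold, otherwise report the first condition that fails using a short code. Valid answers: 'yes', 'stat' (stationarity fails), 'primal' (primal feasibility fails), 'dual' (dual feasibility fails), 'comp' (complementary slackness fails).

Gradient of f: grad f(x) = Q x + c = (2, -3)
Constraint values g_i(x) = a_i^T x - b_i:
  g_1((3, 0)) = -3
Stationarity residual: grad f(x) + sum_i lambda_i a_i = (0, 0)
  -> stationarity OK
Primal feasibility (all g_i <= 0): OK
Dual feasibility (all lambda_i >= 0): OK
Complementary slackness (lambda_i * g_i(x) = 0 for all i): FAILS

Verdict: the first failing condition is complementary_slackness -> comp.

comp
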